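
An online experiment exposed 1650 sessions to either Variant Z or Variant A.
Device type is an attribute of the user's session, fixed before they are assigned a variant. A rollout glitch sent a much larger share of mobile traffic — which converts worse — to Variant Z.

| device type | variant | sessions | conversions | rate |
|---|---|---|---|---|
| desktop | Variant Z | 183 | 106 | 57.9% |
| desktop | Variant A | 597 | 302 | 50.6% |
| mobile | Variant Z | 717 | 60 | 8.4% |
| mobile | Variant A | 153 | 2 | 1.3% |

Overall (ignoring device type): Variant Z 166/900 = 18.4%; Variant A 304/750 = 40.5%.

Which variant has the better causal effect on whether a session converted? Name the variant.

Device type is set before the variant has any effect — it is not caused by the variant — and it independently drives the outcome. That makes it a confounder, so the causal comparison is within device type levels.
Within each level — desktop: 57.9% vs 50.6%; mobile: 8.4% vs 1.3% — Variant Z is higher every time.

Variant Z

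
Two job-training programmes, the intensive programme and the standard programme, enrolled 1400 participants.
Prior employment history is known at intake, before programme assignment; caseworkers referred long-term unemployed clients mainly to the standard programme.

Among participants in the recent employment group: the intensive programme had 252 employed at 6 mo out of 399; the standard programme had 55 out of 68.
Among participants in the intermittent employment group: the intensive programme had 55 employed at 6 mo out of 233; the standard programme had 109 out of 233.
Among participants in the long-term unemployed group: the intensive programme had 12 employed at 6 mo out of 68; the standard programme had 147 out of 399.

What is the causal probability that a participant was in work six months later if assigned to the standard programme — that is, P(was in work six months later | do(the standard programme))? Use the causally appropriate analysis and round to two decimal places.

The stratified and pooled comparisons disagree (the standard programme wins within each prior employment history; the intensive programme wins overall), so the answer turns on the causal role of prior employment history.
The imbalance in prior employment history arose from how participants were allocated, not from anything the programme did; and prior employment history independently affects the outcome. The pooled gap is confounded — condition on prior employment history.
Standardising the standard programme to the population prior employment history mix: 0.334·55/68 + 0.333·109/233 + 0.334·147/399 = 0.548.

0.55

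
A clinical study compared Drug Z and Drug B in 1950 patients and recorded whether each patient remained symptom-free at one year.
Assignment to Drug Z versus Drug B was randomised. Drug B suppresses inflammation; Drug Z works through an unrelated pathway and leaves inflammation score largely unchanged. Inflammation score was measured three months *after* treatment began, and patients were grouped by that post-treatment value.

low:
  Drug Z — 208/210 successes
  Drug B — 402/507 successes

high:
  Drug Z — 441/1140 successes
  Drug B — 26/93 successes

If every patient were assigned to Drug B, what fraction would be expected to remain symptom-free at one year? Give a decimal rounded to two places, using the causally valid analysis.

Because the drug influences inflammation score, inflammation score is a post-treatment mediator, not a confounder. Stratifying on it would bias the estimate; the causal effect is the crude pooled difference.
So P(outcome | do(Drug B)) is just the pooled rate for Drug B: 428/600 = 0.713.

0.71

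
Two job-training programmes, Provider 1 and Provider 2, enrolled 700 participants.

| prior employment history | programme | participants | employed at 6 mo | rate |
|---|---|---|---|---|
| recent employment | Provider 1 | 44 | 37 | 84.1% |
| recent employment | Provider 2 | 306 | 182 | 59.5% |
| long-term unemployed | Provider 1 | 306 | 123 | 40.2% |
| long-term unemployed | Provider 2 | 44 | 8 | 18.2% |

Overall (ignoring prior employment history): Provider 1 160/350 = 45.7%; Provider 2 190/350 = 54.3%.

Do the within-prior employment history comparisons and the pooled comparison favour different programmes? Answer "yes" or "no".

Within each prior employment history level (recent employment 84.1% vs 59.5%; long-term unemployed 40.2% vs 18.2%), Provider 1 has the higher rate every time. Pooled: 45.7% vs 54.3% — Provider 2 has the higher rate overall. The two comparisons disagree.

yes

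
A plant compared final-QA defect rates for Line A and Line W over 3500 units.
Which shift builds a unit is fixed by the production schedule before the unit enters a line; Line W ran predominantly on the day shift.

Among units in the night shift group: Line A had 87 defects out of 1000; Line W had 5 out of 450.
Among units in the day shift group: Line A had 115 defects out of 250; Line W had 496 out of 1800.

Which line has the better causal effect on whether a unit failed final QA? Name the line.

Line W is lower inside every shift stratum but Line A is lower in aggregate. Whether to stratify depends on how shift relates to the line.
Nothing the line does changes shift; the imbalance is an allocation artefact. With shift also predicting the outcome, the pooled figure is confounded, and the within-stratum comparison is the causal one.
Within each level — night shift: 8.7% vs 1.1%; day shift: 46.0% vs 27.6% — Line W is lower every time.

Line W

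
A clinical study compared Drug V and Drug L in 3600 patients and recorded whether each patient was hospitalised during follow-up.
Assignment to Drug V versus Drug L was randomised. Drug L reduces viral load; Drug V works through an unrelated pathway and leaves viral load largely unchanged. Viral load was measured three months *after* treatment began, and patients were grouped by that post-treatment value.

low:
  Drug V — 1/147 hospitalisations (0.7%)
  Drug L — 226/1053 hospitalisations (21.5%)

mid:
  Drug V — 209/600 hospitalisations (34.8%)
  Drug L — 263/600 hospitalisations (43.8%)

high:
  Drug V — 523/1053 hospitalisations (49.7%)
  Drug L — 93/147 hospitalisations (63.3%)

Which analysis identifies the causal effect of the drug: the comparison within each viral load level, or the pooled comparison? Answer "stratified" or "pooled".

The distribution of viral load is itself part of what the drug does — it is an intermediate outcome. Holding it fixed would remove that part of the effect; the total effect is the pooled difference.
Pooled: Drug V 40.7% vs Drug L 32.3%; Drug L is lower overall.

pooled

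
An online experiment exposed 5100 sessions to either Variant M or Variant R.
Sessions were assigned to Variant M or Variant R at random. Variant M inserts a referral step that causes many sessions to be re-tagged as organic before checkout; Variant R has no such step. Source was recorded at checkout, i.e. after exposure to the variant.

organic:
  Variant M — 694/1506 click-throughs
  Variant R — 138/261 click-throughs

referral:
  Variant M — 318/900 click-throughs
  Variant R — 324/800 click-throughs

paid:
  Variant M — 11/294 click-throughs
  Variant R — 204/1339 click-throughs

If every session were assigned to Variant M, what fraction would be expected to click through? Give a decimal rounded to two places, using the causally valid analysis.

0.38

Variant R is higher inside every traffic source stratum but Variant M is higher in aggregate. Whether to stratify depends on how traffic source relates to the variant.
Traffic source here is a post-treatment variable shaped by the variant; conditioning on it would introduce bias rather than remove it. The overall comparison is the causal one.
So P(outcome | do(Variant M)) is just the pooled rate for Variant M: 1023/2700 = 0.379.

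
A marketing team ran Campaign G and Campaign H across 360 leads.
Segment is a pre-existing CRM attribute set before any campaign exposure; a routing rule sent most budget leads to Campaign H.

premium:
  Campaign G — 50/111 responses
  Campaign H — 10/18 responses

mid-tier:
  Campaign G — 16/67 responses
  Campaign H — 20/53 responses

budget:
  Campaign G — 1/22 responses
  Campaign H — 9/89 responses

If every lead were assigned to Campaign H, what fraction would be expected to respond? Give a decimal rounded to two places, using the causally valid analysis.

The stratified and pooled comparisons disagree (Campaign H wins within each customer segment; Campaign G wins overall), so the answer turns on the causal role of customer segment.
Customer segment is set before the campaign has any effect — it is not caused by the campaign — and it independently drives the outcome. That makes it a confounder, so the causal comparison is within customer segment levels.
Standardising Campaign H to the population customer segment mix: 0.358·10/18 + 0.333·20/53 + 0.308·9/89 = 0.356.

0.36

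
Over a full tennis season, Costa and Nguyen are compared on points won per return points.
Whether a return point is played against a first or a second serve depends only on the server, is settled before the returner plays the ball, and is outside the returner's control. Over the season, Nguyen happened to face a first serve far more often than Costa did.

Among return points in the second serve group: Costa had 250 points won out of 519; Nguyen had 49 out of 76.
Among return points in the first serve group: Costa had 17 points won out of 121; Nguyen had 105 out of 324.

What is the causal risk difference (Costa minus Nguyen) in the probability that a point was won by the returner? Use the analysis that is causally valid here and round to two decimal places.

-0.17

The serve type-specific comparison favours Nguyen throughout, but the pooled figures favour Costa. The question is whether to condition on serve type.
The imbalance in serve type arose from how return points were allocated, not from anything the player did; and serve type independently affects the outcome. The pooled gap is confounded — condition on serve type.
Adjusting over the population distribution of serve type: 0.572·(0.482−0.645) + 0.428·(0.140−0.324) = -0.172.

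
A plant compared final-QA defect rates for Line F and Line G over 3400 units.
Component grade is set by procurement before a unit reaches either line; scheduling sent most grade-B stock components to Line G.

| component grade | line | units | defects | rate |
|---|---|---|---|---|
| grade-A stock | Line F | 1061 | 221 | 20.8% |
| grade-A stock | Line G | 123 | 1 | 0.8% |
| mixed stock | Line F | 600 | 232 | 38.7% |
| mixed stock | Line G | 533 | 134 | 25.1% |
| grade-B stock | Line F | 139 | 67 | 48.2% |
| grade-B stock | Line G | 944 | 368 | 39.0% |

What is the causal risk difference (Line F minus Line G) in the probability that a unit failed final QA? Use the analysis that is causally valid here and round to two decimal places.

The stratified and pooled comparisons disagree (Line G wins within each component grade; Line F wins overall), so the answer turns on the causal role of component grade.
The imbalance in component grade arose from how units were allocated, not from anything the line did; and component grade independently affects the outcome. The pooled gap is confounded — condition on component grade.
Adjusting over the population distribution of component grade: 0.348·(0.208−0.008) + 0.333·(0.387−0.251) + 0.319·(0.482−0.390) = +0.144.

+0.14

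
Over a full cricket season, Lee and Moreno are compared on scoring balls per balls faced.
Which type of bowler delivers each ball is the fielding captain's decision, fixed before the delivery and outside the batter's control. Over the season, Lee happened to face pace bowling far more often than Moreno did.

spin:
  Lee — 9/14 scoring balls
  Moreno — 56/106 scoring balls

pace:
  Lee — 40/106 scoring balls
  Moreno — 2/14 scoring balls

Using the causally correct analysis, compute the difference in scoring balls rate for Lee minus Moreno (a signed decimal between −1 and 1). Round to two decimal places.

Within every bowling type level Lee has the higher rate, yet pooled Moreno does — Simpson's reversal.
Here bowling type is a common cause — it drives both which player a case falls under and the outcome. The crude comparison mixes populations; the stratum-specific rates are the causally relevant ones.
Adjusting over the population distribution of bowling type: 0.500·(0.643−0.528) + 0.500·(0.377−0.143) = +0.175.

+0.17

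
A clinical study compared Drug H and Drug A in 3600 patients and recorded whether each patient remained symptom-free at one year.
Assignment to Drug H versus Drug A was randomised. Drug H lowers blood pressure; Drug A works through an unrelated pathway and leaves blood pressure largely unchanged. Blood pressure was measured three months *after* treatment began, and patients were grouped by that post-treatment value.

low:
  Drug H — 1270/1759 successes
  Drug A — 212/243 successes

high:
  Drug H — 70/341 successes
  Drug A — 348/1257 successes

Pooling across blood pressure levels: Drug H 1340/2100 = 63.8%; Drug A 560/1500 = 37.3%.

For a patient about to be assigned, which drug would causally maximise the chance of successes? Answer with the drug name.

Blood pressure lies on the pathway drug → blood pressure → outcome, so adjusting for it blocks the indirect effect. For the total causal effect of drug, use the unadjusted pooled rates.
Pooled: Drug H 63.8% vs Drug A 37.3%; Drug H is higher overall.

Drug H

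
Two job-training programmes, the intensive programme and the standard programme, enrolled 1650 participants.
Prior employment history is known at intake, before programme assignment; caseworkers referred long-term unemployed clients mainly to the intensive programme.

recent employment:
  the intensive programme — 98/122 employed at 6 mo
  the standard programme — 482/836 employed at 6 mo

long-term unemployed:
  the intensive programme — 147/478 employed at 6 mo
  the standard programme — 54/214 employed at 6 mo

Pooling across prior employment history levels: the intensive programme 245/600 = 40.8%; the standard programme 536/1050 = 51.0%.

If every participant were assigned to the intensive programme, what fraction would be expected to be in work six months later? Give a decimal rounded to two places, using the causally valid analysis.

0.60

the intensive programme is higher inside every prior employment history stratum but the standard programme is higher in aggregate. Whether to stratify depends on how prior employment history relates to the programme.
Here prior employment history is a common cause — it drives both which programme a case falls under and the outcome. The crude comparison mixes populations; the stratum-specific rates are the causally relevant ones.
Standardising the intensive programme to the population prior employment history mix: 0.581·98/122 + 0.419·147/478 = 0.595.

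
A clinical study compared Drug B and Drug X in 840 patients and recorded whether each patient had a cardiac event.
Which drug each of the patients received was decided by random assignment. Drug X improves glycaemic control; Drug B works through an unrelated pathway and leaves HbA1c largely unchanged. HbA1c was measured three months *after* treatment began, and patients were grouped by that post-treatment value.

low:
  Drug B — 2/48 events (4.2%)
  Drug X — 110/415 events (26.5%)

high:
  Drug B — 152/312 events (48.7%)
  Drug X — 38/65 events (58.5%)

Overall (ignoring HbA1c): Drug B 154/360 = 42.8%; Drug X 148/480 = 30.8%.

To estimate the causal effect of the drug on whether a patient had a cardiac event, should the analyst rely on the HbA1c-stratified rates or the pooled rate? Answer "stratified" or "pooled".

Because the drug influences HbA1c, HbA1c is a post-treatment mediator, not a confounder. Stratifying on it would bias the estimate; the causal effect is the crude pooled difference.
Pooled: Drug B 42.8% vs Drug X 30.8%; Drug X is lower overall.

pooled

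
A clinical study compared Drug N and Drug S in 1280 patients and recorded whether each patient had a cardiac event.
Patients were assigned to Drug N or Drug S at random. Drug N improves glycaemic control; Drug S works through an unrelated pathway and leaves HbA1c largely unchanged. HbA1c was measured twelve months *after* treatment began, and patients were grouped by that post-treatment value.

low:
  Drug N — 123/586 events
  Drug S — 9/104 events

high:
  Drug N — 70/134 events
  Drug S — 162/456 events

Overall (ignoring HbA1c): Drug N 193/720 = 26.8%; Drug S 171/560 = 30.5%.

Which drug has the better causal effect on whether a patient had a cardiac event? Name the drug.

HbA1c lies on the pathway drug → HbA1c → outcome, so adjusting for it blocks the indirect effect. For the total causal effect of drug, use the unadjusted pooled rates.
Pooled: Drug N 26.8% vs Drug S 30.5%; Drug N is lower overall.

Drug N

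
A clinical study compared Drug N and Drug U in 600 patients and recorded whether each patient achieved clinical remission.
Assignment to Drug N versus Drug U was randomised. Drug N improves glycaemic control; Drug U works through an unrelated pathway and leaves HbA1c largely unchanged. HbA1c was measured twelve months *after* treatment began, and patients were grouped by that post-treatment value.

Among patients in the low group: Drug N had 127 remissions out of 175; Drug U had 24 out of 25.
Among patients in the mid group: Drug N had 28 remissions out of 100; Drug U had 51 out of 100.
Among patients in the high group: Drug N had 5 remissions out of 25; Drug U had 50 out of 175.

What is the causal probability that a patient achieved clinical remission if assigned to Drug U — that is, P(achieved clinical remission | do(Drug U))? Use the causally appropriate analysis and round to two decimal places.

Within every HbA1c level Drug U has the higher rate, yet pooled Drug N does — Simpson's reversal.
HbA1c is recorded after the drug and is itself shifted by it — it sits on the causal path from drug to outcome. Conditioning on a mediator would strip out part of the effect we want; the pooled comparison gives the total causal effect.
So P(outcome | do(Drug U)) is just the pooled rate for Drug U: 125/300 = 0.417.

0.42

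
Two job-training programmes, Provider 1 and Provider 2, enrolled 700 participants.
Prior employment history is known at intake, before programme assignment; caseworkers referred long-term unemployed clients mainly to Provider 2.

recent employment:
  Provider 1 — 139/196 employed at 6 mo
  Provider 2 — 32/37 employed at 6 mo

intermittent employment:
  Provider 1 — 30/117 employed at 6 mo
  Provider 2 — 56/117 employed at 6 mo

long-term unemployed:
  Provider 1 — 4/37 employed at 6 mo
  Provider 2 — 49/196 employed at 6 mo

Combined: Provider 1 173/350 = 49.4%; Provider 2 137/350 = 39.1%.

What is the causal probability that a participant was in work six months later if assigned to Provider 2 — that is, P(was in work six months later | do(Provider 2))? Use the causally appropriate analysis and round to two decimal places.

0.53

Within every prior employment history level Provider 2 has the higher rate, yet pooled Provider 1 does — Simpson's reversal.
Prior employment history satisfies the back-door criterion: it is not a descendant of the programme, and it blocks the spurious path from programme to outcome. Adjusting for it (i.e., using the within-prior employment history rates) gives the causal effect.
Standardising Provider 2 to the population prior employment history mix: 0.333·32/37 + 0.334·56/117 + 0.333·49/196 = 0.531.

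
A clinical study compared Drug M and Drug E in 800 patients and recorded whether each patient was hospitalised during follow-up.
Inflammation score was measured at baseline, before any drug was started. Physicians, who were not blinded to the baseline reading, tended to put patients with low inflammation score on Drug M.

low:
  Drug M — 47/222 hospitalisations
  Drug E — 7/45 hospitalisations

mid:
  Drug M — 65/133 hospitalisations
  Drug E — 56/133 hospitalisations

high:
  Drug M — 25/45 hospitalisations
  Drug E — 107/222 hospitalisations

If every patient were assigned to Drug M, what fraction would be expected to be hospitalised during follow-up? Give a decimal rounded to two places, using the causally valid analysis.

0.42

Inflammation score differs across drugs for reasons unrelated to any effect of the drug itself, and it separately predicts the outcome — a classic confounder. We must compare within inflammation score levels.
Standardising Drug M to the population inflammation score mix: 0.334·47/222 + 0.333·65/133 + 0.334·25/45 = 0.419.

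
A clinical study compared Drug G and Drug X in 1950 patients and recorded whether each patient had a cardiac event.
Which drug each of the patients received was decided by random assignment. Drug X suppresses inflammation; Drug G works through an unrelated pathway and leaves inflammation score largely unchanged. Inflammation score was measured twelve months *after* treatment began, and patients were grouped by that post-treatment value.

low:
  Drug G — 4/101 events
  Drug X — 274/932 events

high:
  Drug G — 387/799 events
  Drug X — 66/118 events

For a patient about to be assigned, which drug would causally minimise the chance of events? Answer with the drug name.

Drug X

Within every inflammation score level Drug G has the lower rate, yet pooled Drug X does — Simpson's reversal.
Because the drug influences inflammation score, inflammation score is a post-treatment mediator, not a confounder. Stratifying on it would bias the estimate; the causal effect is the crude pooled difference.
Pooled: Drug G 43.4% vs Drug X 32.4%; Drug X is lower overall.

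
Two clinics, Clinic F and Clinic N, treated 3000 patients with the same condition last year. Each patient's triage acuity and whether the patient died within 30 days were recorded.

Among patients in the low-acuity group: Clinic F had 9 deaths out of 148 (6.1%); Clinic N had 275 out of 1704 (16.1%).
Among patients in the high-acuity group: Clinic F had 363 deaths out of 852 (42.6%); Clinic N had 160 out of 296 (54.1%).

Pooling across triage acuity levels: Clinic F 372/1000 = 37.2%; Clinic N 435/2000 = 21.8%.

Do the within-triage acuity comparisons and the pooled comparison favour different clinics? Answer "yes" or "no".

Within each triage acuity level (low-acuity 6.1% vs 16.1%; high-acuity 42.6% vs 54.1%), Clinic F has the lower rate every time. Pooled: 37.2% vs 21.8% — Clinic N has the lower rate overall. The two comparisons disagree.

yes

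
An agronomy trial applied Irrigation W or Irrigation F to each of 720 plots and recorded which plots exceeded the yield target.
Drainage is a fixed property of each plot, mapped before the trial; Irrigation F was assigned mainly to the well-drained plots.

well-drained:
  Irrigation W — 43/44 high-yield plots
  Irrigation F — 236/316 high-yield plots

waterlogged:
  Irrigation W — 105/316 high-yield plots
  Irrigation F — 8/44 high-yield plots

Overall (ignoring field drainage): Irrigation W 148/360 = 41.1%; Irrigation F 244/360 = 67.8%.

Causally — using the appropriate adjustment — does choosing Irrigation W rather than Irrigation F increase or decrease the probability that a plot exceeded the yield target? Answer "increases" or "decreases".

increases

Irrigation W is higher inside every field drainage stratum but Irrigation F is higher in aggregate. Whether to stratify depends on how field drainage relates to the irrigation.
Here field drainage is a common cause — it drives both which irrigation a case falls under and the outcome. The crude comparison mixes populations; the stratum-specific rates are the causally relevant ones.
Within each level — well-drained: 97.7% vs 74.7%; waterlogged: 33.2% vs 18.2% — Irrigation W is higher every time.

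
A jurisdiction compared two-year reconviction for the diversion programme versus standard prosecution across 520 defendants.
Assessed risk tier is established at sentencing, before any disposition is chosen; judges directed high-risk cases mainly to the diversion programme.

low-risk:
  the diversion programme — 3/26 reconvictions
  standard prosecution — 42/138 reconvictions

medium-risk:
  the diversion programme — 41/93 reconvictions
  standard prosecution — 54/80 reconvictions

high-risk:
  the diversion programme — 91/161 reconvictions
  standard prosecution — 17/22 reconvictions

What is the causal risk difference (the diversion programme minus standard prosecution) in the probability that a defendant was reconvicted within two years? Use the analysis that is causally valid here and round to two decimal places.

-0.21

Nothing the disposition does changes assessed risk tier; the imbalance is an allocation artefact. With assessed risk tier also predicting the outcome, the pooled figure is confounded, and the within-stratum comparison is the causal one.
Adjusting over the population distribution of assessed risk tier: 0.315·(0.115−0.304) + 0.333·(0.441−0.675) + 0.352·(0.565−0.773) = -0.211.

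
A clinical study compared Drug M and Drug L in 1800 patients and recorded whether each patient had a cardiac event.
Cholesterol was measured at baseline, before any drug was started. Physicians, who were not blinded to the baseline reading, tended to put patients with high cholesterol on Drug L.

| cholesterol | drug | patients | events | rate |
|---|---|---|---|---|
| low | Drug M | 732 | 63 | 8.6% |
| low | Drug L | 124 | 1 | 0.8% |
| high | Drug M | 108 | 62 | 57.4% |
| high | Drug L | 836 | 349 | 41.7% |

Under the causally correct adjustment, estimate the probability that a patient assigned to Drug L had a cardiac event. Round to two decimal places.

0.22

Drug L is lower inside every cholesterol stratum but Drug M is lower in aggregate. Whether to stratify depends on how cholesterol relates to the drug.
The imbalance in cholesterol arose from how patients were allocated, not from anything the drug did; and cholesterol independently affects the outcome. The pooled gap is confounded — condition on cholesterol.
Standardising Drug L to the population cholesterol mix: 0.476·1/124 + 0.524·349/836 = 0.223.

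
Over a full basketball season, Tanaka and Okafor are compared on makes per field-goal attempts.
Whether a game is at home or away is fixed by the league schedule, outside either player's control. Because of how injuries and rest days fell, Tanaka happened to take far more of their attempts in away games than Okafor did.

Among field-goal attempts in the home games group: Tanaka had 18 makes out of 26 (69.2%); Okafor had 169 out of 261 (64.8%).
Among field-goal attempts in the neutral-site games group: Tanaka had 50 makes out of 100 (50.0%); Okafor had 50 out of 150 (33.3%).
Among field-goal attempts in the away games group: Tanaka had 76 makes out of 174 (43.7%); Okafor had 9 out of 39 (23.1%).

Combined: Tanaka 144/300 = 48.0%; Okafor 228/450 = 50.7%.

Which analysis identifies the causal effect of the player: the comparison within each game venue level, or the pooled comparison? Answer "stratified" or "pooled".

Nothing the player does changes game venue; the imbalance is an allocation artefact. With game venue also predicting the outcome, the pooled figure is confounded, and the within-stratum comparison is the causal one.
Within each level — home games: 69.2% vs 64.8%; neutral-site games: 50.0% vs 33.3%; away games: 43.7% vs 23.1% — Tanaka is higher every time.

stratified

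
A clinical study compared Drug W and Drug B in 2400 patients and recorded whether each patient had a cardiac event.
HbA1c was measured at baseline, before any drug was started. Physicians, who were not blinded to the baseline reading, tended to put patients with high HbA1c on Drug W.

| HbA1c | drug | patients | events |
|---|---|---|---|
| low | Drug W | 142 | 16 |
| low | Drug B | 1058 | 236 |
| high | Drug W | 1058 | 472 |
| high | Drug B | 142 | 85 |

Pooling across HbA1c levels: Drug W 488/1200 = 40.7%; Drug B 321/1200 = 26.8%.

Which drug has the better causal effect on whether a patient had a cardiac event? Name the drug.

The stratified and pooled comparisons disagree (Drug W wins within each HbA1c; Drug B wins overall), so the answer turns on the causal role of HbA1c.
HbA1c is set before the drug has any effect — it is not caused by the drug — and it independently drives the outcome. That makes it a confounder, so the causal comparison is within HbA1c levels.
Within each level — low: 11.3% vs 22.3%; high: 44.6% vs 59.9% — Drug W is lower every time.

Drug W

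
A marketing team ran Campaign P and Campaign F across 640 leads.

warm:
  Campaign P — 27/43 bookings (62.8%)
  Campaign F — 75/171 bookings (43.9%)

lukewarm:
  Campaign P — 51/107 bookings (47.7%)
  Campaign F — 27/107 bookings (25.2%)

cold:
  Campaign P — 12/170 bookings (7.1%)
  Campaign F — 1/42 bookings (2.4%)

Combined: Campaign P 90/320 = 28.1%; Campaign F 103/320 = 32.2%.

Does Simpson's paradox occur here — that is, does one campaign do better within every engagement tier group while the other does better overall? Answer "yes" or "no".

Within each engagement tier level (warm 62.8% vs 43.9%; lukewarm 47.7% vs 25.2%; cold 7.1% vs 2.4%), Campaign P has the higher rate every time. Pooled: 28.1% vs 32.2% — Campaign F has the higher rate overall. The two comparisons disagree.

yes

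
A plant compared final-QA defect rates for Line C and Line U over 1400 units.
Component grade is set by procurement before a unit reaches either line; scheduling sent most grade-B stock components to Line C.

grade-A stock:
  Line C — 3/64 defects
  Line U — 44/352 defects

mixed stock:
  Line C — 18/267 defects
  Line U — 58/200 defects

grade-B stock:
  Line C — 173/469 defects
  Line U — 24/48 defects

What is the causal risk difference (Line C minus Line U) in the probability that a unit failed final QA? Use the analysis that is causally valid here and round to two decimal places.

Here component grade is a common cause — it drives both which line a case falls under and the outcome. The crude comparison mixes populations; the stratum-specific rates are the causally relevant ones.
Adjusting over the population distribution of component grade: 0.297·(0.047−0.125) + 0.334·(0.067−0.290) + 0.369·(0.369−0.500) = -0.146.

-0.15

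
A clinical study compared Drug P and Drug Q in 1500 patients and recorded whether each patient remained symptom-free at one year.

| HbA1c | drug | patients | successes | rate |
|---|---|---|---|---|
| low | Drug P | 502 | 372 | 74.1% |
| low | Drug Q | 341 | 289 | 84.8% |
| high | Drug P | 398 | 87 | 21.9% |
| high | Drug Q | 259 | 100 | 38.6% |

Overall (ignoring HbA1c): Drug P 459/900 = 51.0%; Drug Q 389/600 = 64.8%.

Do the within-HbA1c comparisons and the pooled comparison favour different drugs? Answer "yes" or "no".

no

Within each HbA1c level (low 74.1% vs 84.8%; high 21.9% vs 38.6%), Drug Q has the higher rate every time. Pooled: 51.0% vs 64.8% — Drug Q has the higher rate overall. They agree.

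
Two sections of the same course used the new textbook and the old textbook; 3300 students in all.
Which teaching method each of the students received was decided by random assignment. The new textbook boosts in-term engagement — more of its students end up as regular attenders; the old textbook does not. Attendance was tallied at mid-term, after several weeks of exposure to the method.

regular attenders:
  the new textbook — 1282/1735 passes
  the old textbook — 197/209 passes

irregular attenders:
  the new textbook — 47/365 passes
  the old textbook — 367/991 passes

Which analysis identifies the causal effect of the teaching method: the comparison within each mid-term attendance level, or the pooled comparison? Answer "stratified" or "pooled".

pooled

The distribution of mid-term attendance is itself part of what the teaching method does — it is an intermediate outcome. Holding it fixed would remove that part of the effect; the total effect is the pooled difference.
Pooled: the new textbook 63.3% vs the old textbook 47.0%; the new textbook is higher overall.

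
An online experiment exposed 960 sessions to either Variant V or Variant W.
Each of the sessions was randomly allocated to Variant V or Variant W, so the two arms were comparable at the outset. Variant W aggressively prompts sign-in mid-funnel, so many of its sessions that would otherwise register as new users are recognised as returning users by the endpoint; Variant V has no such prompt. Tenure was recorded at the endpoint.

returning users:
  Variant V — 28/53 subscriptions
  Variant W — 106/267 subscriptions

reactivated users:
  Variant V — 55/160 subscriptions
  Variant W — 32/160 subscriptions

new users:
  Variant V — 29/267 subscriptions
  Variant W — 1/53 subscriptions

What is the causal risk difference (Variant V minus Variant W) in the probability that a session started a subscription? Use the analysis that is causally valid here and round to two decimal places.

User tenure here is a post-treatment variable shaped by the variant; conditioning on it would introduce bias rather than remove it. The overall comparison is the causal one.
The causal difference is the pooled difference: 0.233 − 0.290 = -0.056.

-0.06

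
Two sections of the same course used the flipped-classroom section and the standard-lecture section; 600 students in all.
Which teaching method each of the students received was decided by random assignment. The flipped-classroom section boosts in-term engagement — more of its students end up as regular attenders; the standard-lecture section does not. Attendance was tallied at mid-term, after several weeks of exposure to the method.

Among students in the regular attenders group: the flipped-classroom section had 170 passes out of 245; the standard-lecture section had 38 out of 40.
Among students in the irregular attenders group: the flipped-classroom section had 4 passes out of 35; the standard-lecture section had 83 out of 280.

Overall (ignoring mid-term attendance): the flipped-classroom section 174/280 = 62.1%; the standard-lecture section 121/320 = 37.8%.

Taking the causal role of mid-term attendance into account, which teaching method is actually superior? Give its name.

Mid-term attendance is downstream of the teaching method. One should not condition on a consequence of treatment, so the overall rates are the right comparison.
Pooled: the flipped-classroom section 62.1% vs the standard-lecture section 37.8%; the flipped-classroom section is higher overall.

the flipped-classroom section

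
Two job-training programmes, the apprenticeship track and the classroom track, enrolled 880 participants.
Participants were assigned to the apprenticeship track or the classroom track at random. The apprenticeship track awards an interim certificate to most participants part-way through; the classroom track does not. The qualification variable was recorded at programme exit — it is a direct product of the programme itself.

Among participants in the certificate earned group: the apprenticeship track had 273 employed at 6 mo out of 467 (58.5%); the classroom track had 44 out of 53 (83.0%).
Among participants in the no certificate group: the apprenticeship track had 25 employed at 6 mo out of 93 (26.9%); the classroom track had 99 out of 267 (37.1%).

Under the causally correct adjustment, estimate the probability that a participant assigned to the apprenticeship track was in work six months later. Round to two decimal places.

Qualification attained during the programme here is a post-treatment variable shaped by the programme; conditioning on it would introduce bias rather than remove it. The overall comparison is the causal one.
So P(outcome | do(the apprenticeship track)) is just the pooled rate for the apprenticeship track: 298/560 = 0.532.

0.53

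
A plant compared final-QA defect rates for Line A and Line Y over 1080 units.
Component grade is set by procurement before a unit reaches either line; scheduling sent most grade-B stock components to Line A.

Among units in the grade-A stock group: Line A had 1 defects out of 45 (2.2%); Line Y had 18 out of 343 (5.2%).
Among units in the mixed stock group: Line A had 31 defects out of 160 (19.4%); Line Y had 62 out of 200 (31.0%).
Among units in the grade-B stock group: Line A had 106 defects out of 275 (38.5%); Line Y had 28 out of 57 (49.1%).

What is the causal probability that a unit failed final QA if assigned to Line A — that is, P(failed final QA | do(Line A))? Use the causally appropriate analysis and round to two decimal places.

The component grade-specific comparison favours Line A throughout, but the pooled figures favour Line Y. The question is whether to condition on component grade.
The imbalance in component grade arose from how units were allocated, not from anything the line did; and component grade independently affects the outcome. The pooled gap is confounded — condition on component grade.
Standardising Line A to the population component grade mix: 0.359·1/45 + 0.333·31/160 + 0.307·106/275 = 0.191.

0.19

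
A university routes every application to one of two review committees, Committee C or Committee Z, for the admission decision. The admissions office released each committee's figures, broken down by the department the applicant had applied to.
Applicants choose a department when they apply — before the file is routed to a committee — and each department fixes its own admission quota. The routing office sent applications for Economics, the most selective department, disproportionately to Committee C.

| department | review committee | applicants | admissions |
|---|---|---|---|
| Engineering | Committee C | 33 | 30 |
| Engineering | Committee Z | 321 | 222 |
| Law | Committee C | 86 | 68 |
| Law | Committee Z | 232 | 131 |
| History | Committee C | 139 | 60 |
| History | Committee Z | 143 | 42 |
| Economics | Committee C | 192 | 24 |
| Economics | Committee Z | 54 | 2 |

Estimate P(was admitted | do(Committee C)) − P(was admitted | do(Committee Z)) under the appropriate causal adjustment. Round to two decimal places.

+0.17

The department-specific comparison favours Committee C throughout, but the pooled figures favour Committee Z. The question is whether to condition on department.
Since department is a pre-existing factor (not a product of the review committee) and it affects the outcome on its own, it is a confounder. The stratified rates, not the pooled rate, identify the causal effect.
Adjusting over the population distribution of department: 0.295·(0.909−0.692) + 0.265·(0.791−0.565) + 0.235·(0.432−0.294) + 0.205·(0.125−0.037) = +0.175.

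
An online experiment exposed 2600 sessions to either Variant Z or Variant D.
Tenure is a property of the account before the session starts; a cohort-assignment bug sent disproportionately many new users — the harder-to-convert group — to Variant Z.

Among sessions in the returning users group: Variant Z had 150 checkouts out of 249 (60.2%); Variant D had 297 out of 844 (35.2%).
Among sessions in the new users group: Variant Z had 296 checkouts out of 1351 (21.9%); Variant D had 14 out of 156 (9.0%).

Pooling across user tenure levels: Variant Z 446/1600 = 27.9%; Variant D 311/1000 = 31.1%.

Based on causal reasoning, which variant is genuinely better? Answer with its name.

Variant Z

The stratified and pooled comparisons disagree (Variant Z wins within each user tenure; Variant D wins overall), so the answer turns on the causal role of user tenure.
The imbalance in user tenure arose from how sessions were allocated, not from anything the variant did; and user tenure independently affects the outcome. The pooled gap is confounded — condition on user tenure.
Within each level — returning users: 60.2% vs 35.2%; new users: 21.9% vs 9.0% — Variant Z is higher every time.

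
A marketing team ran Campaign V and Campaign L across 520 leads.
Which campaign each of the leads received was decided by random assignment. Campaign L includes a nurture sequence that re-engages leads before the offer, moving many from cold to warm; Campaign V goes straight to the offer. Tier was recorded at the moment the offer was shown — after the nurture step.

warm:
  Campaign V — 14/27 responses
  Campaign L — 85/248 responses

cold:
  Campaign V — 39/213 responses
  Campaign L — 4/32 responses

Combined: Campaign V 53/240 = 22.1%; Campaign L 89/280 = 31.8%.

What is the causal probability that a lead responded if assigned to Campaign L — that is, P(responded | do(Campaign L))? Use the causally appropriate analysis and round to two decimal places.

The stratified and pooled comparisons disagree (Campaign V wins within each engagement tier; Campaign L wins overall), so the answer turns on the causal role of engagement tier.
Stratifying would compare campaigns among leads the campaigns themselves sorted into engagement tier groups — a form of selection on an intermediate. The unconditioned pooled rates give the total causal effect.
So P(outcome | do(Campaign L)) is just the pooled rate for Campaign L: 89/280 = 0.318.

0.32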